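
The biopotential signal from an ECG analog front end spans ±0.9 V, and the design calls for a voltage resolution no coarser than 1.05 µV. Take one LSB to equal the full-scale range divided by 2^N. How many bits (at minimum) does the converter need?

21 bits

Span: 0.9 V − (-0.9 V) = 1.8 V.
Required number of levels: 1.8/1.05 µV = 1.7143e6; smallest N with 2^N ≥ that is 21.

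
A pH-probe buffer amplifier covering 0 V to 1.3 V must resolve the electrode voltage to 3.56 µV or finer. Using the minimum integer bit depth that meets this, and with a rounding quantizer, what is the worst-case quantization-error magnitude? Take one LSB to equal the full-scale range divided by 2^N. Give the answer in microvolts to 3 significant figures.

Span = 1.3 V.
1.3 V / 3.56 µV = 365200. Since 2^18 = 262144 and 2^19 = 524288, N = 19.
Step size = 1.3/524288 V = 2.4796 µV.
Max error for round-to-nearest is LSB/2 = 1.24 µV.

1.24 µV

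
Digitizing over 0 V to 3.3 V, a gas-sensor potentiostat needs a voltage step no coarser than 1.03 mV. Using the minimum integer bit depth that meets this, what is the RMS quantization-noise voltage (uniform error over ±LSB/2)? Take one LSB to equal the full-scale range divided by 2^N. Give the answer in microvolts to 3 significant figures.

233 µV

V_FS = 3.3 V.
3.3 V / 1.03 mV = 3204. Since 2^11 = 2048 and 2^12 = 4096, N = 12.
One LSB is 3.3 V / 4096 = 0.80566 mV.
σ_q = LSB/√12 = 0.80566 mV/3.4641 = 233 µV.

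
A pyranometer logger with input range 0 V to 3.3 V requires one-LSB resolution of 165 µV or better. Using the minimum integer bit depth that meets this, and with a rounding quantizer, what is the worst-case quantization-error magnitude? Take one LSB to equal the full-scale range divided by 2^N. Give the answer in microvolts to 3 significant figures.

50.4 µV

V_FS = 3.3 V.
Levels needed ≥ 3.3/165 µV = 20000. 2^15 = 32768 suffices, so N_min = 15.
One LSB is 3.3 V / 32768 = 100.71 µV.
Max error for round-to-nearest is LSB/2 = 50.4 µV.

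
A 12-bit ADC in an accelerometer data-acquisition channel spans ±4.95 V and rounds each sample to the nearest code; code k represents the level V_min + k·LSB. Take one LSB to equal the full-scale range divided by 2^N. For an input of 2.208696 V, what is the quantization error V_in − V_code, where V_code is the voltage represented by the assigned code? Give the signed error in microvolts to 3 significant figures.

Full-scale range = 4.95 V − (-4.95 V) = 9.9 V. LSB = 9.9 V / 2^12 ≈ 2.417 mV.
(2.208696 − (-4.95)) / LSB = 7.158696 × 4096/9.9 = 2961.8201. Nearest integer: k = 2962.
Reconstructed level: -4.95 + 2962 × 9.9/4096 V = 2.209130859 V.
Error = V_in − V_code = 2.208696 − (2.209130859) = −435 µV.

−435 µV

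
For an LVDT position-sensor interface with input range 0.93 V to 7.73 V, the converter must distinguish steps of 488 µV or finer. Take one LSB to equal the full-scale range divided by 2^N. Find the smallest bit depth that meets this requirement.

14 bits

Range = 7.73 − (0.93) = 6.8 V.
Need 2^N ≥ 6.8 V / 488 µV = 13930 → N_min = 14.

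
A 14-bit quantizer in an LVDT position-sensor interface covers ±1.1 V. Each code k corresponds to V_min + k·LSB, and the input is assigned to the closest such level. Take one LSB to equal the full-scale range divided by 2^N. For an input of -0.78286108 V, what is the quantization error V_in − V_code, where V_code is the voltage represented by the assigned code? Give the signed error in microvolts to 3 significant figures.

Full-scale range = 1.1 V − (-1.1 V) = 2.2 V. LSB = 2.2 V / 2^14 ≈ 134.3 µV.
Position in LSBs: (-0.78286108 − (-1.1)) × 16384/2.2 = 2361.8200; rounding gives k = 2362.
Reconstructed level: -1.1 + 2362 × 2.2/16384 V = -0.78283691406 V.
Error = V_in − V_code = -0.78286108 − (-0.78283691406) = −24.2 µV.

−24.2 µV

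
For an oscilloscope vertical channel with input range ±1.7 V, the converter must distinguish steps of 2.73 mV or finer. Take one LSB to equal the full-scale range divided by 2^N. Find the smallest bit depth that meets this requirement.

The full-scale span is 1.7 − (-1.7) = 3.4 V.
Levels needed ≥ 3.4/2.73 mV = 1245. 2^11 = 2048 suffices, so N_min = 11.

11 bits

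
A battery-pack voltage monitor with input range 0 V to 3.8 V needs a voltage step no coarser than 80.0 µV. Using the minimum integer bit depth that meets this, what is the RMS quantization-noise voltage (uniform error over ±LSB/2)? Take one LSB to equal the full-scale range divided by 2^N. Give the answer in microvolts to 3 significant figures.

16.7 µV

V_FS = 3.8 V.
Levels needed ≥ 3.8/80.0 µV = 47500. 2^16 = 65536 suffices, so N_min = 16.
One LSB is 3.8 V / 65536 = 57.983 µV.
RMS noise = LSB/√12 = 16.7 µV.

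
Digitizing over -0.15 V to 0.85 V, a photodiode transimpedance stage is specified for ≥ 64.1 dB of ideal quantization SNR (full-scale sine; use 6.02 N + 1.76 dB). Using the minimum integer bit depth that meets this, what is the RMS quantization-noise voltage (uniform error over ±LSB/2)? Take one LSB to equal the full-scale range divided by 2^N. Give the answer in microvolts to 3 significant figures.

Span: 0.85 V − (-0.15 V) = 1 V.
N ≥ (64.1 − 1.76)/6.02 = 10.355 → N_min = 11.
One LSB is 1 V / 2048 = 488.28 µV.
V_rms = LSB/√12 = 141 µV.

141 µV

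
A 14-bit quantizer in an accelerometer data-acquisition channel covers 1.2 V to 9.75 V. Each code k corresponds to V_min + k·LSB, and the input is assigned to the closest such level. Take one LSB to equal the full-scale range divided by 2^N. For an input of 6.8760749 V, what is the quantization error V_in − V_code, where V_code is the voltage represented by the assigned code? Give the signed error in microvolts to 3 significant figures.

Full-scale range = 9.75 V − (1.2 V) = 8.55 V. LSB = 8.55 V / 2^14 ≈ 0.5219 mV.
(V_in − V_min)/LSB = (6.8760749 − (1.2)) × 16384/8.55 = 10876.8200 → nearest code k = 10877.
V_code = V_min + k × range/2^14 = 1.2 + 10877 × 8.55/16384 = 6.8761688232 V.
V_in − V_code = 6.8760749 − (6.8761688232) = −93.9 µV.

−93.9 µV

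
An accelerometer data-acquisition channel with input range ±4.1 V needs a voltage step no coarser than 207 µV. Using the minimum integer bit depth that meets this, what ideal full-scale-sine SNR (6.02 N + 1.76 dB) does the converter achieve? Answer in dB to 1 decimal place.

98.1 dB

Range = 4.1 − (-4.1) = 8.2 V.
Levels needed ≥ 8.2/207 µV = 39610. 2^16 = 65536 suffices, so N_min = 16.
SNR = 6.02 × 16 + 1.76 = 98.08 dB.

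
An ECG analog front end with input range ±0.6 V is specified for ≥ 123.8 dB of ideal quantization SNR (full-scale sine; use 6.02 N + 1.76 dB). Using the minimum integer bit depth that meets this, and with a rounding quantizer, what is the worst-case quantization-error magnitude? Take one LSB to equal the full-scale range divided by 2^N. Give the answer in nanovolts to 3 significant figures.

286 nV

Span: 0.6 V − (-0.6 V) = 1.2 V.
Required N = ⌈(123.8 − 1.76)/6.02⌉ = ⌈20.272⌉ = 21.
One LSB is 1.2 V / 2097152 = 0.57220 µV.
Max error for round-to-nearest is LSB/2 = 286 nV.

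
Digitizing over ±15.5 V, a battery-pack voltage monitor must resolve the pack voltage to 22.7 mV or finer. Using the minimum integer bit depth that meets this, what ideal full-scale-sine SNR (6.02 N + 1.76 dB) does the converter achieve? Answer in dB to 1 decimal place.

The full-scale span is 15.5 − (-15.5) = 31 V.
Levels needed ≥ 31/22.7 mV = 1366. 2^11 = 2048 suffices, so N_min = 11.
Ideal SNR at N = 11: 6.02·11 + 1.76 = 68.0 dB.

68.0 dB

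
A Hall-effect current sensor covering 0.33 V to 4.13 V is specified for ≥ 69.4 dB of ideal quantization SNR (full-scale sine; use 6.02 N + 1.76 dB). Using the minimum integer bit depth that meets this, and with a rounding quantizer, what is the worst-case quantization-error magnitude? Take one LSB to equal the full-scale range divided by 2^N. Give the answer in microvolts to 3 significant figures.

464 µV

The full-scale span is 4.13 − (0.33) = 3.8 V.
N ≥ (69.4 − 1.76)/6.02 = 11.236 → N_min = 12.
LSB = 3.8 V / 2^12 = 0.92773 mV.
Max error for round-to-nearest is LSB/2 = 464 µV.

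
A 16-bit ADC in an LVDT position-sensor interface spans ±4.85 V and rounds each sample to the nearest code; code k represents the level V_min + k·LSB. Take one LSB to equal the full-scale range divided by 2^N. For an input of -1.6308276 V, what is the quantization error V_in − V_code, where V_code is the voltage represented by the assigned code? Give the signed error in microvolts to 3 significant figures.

The full-scale span is 4.85 − (-4.85) = 9.7 V. LSB = 9.7 V / 2^16 ≈ 148.0 µV.
(-1.6308276 − (-4.85)) / LSB = 3.2191724 × 65536/9.7 = 21749.6580. Nearest integer: k = 21750.
V_code = -4.85 + (21750/65536) × 9.7 = -1.6307769775 V.
Error = V_in − V_code = -1.6308276 − (-1.6307769775) = −50.6 µV.

−50.6 µV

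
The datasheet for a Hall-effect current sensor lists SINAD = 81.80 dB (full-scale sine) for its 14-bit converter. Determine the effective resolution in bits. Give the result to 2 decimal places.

13.30 bits

ENOB = (81.80 − 1.76)/6.02 = 13.2957 bits.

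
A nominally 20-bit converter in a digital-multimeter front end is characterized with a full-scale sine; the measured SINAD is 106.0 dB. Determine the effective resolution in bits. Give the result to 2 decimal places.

ENOB = (SINAD − 1.76) / 6.02 = (106.0 − 1.76) / 6.02 = 104.24 / 6.02 = 17.3156.

17.32 bits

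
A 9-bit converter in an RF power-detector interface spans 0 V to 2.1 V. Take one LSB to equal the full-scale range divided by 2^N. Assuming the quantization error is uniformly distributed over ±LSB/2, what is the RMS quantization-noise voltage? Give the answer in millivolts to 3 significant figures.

Full-scale range = 2.1 V.
LSB = 2.1 V ÷ 2^9 = 2.1/512 V = 4.1016 mV.
σ_q = LSB/√12 = 4.1016 mV/3.4641 = 1.18 mV.

1.18 mV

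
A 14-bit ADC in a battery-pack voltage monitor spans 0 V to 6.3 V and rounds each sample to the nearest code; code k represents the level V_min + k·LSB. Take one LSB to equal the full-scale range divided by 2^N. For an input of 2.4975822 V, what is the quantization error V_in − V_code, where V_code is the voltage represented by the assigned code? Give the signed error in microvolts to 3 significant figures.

Full-scale range = 6.3 V. LSB = 6.3 V / 2^14 ≈ 384.5 µV.
(V_in − V_min)/LSB = (2.4975822 − (0)) × 16384/6.3 = 6495.2995 → nearest code k = 6495.
V_code = V_min + k × range/2^14 = 0 + 6495 × 6.3/16384 = 2.4974670410 V.
Error = V_in − V_code = 2.4975822 − (2.4974670410) = +115 µV.

+115 µV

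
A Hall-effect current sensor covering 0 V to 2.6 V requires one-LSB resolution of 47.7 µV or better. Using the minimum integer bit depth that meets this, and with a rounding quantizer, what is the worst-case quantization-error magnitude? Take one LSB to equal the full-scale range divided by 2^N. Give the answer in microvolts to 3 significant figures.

19.8 µV

Range is 2.6 V.
Levels needed ≥ 2.6/47.7 µV = 54510. 2^16 = 65536 suffices, so N_min = 16.
Step size = 2.6/65536 V = 39.673 µV.
Half an LSB is 19.8 µV.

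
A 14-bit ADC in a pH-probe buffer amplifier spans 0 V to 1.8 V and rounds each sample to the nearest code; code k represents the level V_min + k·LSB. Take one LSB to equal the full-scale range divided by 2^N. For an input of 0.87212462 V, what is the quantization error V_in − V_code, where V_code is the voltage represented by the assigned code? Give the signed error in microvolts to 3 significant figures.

V_FS = 1.8 V. LSB = 1.8 V / 2^14 ≈ 109.9 µV.
Position in LSBs: (0.87212462 − (0)) × 16384/1.8 = 7938.2721; rounding gives k = 7938.
V_code = V_min + k × range/2^14 = 0 + 7938 × 1.8/16384 = 0.87209472656 V.
e = 0.87212462 − (0.87209472656) = +29.9 µV.

+29.9 µV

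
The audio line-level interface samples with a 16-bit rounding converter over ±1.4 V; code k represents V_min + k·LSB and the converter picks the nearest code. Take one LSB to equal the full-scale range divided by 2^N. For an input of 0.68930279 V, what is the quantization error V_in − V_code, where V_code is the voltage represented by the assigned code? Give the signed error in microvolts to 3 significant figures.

−16.1 µV

The full-scale span is 1.4 − (-1.4) = 2.8 V. LSB = 2.8 V / 2^16 ≈ 42.72 µV.
(0.68930279 − (-1.4)) / LSB = 2.08930279 × 65536/2.8 = 48901.6242. Nearest integer: k = 48902.
Reconstructed level: -1.4 + 48902 × 2.8/65536 V = 0.68931884766 V.
V_in − V_code = 0.68930279 − (0.68931884766) = −16.1 µV.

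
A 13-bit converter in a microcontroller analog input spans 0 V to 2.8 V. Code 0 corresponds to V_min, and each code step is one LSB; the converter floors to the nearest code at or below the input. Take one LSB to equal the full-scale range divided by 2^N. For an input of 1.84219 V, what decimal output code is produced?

Full-scale range = 2.8 V. LSB = 2.8 V / 2^13 ≈ 341.8 µV.
(V_in − V_min) × 2^13/range = (1.84219 − (0)) × 8192/2.8 = 5389.722.
Floor → code = 5389.

5389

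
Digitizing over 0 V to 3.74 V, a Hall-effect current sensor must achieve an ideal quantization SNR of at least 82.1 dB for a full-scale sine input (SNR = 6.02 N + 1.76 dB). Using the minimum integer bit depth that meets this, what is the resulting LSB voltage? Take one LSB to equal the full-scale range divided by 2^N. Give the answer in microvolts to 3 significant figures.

228 µV

Span = 3.74 V.
Solving 6.02 N ≥ 82.1 − 1.76: N ≥ 13.346. Round up → N = 14.
LSB = 3.74 V / 2^14 = 228 µV.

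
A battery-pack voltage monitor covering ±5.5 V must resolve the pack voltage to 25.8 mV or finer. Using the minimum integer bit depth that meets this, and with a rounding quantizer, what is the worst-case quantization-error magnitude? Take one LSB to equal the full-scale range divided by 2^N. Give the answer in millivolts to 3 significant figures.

10.7 mV

Range = 5.5 − (-5.5) = 11 V.
Need 2^N ≥ 11 V / 25.8 mV = 426.4 → N_min = 9.
Step size = 11/512 V = 21.484 mV.
Half an LSB is 10.7 mV.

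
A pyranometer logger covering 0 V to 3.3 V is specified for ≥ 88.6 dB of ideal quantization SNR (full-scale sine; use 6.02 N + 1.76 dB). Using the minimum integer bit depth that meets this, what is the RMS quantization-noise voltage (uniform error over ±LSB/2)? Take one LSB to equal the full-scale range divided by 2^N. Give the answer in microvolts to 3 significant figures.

Range is 3.3 V.
6.02 N + 1.76 ≥ 88.6 gives N ≥ 14.425, so the minimum integer is 15.
LSB = 3.3 V / 2^15 = 100.71 µV.
RMS noise = LSB/√12 = 29.1 µV.

29.1 µV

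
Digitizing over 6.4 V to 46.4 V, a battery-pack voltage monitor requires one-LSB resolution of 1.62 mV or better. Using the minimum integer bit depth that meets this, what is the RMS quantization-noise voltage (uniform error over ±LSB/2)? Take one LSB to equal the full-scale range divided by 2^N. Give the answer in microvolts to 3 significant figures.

The full-scale span is 46.4 − (6.4) = 40 V.
Levels needed ≥ 40/1.62 mV = 24690. 2^15 = 32768 suffices, so N_min = 15.
Step size = 40/32768 V = 1.2207 mV.
RMS noise = LSB/√12 = 352 µV.

352 µV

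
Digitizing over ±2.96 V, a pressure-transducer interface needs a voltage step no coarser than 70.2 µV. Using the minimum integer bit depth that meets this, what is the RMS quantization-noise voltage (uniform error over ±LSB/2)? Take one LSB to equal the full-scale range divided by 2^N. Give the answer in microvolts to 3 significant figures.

The full-scale span is 2.96 − (-2.96) = 5.92 V.
Required number of levels: 5.92/70.2 µV = 84330; smallest N with 2^N ≥ that is 17.
LSB = 5.92 V / 2^17 = 45.166 µV.
RMS noise = LSB/√12 = 13.0 µV.

13.0 µV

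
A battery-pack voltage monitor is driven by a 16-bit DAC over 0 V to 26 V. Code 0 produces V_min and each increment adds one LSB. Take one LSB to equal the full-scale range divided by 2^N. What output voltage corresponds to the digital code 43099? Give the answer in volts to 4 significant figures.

Span = 26 V. LSB = 26 V / 2^16.
Output = V_min + (43099/65536) × range = 0 + 0.657639 × 26 V
      = 0 + 17.0986 = 17.0986 V.

17.10 V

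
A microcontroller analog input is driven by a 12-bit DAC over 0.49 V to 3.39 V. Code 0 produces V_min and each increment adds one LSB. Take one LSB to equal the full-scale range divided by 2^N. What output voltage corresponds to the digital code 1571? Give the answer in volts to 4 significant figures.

1.602 V

Range = 3.39 − (0.49) = 2.9 V. LSB = 2.9 V / 2^12.
V_out = 0.49 + 1571 × (2.9/4096) V
      = 0.49 + 1.11228 = 1.60228 V.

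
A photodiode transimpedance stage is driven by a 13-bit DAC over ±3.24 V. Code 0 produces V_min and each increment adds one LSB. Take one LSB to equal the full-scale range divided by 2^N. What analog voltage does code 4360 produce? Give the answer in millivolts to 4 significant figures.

208.8 mV

The full-scale span is 3.24 − (-3.24) = 6.48 V. LSB = 6.48 V / 2^13.
V_out = V_min + code × LSB = -3.24 V + 4360 × 6.48 V / 8192
      = -3.24 V + 3.44883 V = 0.208828 V.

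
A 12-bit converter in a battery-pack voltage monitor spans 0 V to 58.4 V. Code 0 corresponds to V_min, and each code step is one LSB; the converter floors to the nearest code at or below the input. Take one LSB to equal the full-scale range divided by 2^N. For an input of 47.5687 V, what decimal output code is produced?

Span = 58.4 V. LSB = 58.4 V / 2^12 ≈ 14.26 mV.
V_in − V_min = 47.5687 − (0) = 47.5687 V.
Divide by LSB: 47.5687 × 4096/58.4 = 3336.3253.
Truncating gives code 3336.

3336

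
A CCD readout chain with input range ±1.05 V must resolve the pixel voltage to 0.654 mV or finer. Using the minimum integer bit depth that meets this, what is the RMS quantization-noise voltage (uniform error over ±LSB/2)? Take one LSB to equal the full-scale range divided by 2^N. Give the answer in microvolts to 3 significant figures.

The full-scale span is 1.05 − (-1.05) = 2.1 V.
2.1 V / 0.654 mV = 3211. Since 2^11 = 2048 and 2^12 = 4096, N = 12.
LSB = 2.1 V ÷ 2^12 = 2.1/4096 V = 0.51270 mV.
RMS noise = LSB/√12 = 148 µV.

148 µV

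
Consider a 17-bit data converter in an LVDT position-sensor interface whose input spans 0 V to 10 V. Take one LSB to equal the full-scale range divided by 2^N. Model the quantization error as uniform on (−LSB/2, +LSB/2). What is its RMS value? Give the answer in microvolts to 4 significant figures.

22.02 µV

V_FS = 10 V.
Step size = 10/131072 V = 76.2939 µV.
V_rms = LSB/√12 = 76.2939 µV / √12 = 22.02 µV.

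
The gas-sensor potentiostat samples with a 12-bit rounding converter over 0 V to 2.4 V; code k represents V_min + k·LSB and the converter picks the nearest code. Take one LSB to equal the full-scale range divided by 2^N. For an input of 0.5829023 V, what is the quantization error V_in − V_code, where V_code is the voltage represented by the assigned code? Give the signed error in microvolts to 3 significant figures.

V_FS = 2.4 V. LSB = 2.4 V / 2^12 ≈ 0.5859 mV.
(0.5829023 − (0)) / LSB = 0.5829023 × 4096/2.4 = 994.8199. Nearest integer: k = 995.
V_code = 0 + (995/4096) × 2.4 = 0.5830078125 V.
e = 0.5829023 − (0.5830078125) = −106 µV.

−106 µV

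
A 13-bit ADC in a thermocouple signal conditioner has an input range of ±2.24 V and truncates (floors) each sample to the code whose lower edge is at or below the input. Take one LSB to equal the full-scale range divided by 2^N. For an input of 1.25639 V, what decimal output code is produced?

6393

Range = 2.24 − (-2.24) = 4.48 V. LSB = 4.48 V / 2^13 ≈ 0.5469 mV.
(V_in − V_min) × 2^13/range = (1.25639 − (-2.24)) × 8192/4.48 = 6393.399.
Floor → code = 6393.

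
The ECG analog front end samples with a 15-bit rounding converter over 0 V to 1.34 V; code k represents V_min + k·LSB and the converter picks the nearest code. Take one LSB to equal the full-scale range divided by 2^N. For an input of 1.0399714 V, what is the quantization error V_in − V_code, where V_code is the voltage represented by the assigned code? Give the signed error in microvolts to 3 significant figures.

+7.41 µV

V_FS = 1.34 V. LSB = 1.34 V / 2^15 ≈ 40.89 µV.
(1.0399714 − (0)) / LSB = 1.0399714 × 32768/1.34 = 25431.1812. Nearest integer: k = 25431.
V_code = 0 + (25431/32768) × 1.34 = 1.0399639893 V.
Error = V_in − V_code = 1.0399714 − (1.0399639893) = +7.41 µV.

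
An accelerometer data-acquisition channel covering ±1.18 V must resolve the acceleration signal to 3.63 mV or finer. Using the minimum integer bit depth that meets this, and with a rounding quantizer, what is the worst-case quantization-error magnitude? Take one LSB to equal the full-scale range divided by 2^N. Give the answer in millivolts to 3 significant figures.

1.15 mV

Full-scale range = 1.18 V − (-1.18 V) = 2.36 V.
Required number of levels: 2.36/3.63 mV = 650.14; smallest N with 2^N ≥ that is 10.
LSB = 2.36 V ÷ 2^10 = 2.36/1024 V = 2.3047 mV.
Max error for round-to-nearest is LSB/2 = 1.15 mV.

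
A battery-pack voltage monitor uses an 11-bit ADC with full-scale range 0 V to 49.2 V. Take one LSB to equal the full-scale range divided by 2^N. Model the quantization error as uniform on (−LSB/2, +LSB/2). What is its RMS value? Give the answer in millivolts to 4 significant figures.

Range is 49.2 V.
One LSB is 49.2 V / 2048 = 24.0234 mV.
For a uniform distribution on [−LSB/2, +LSB/2], V_rms = LSB/√12 = 24.0234 mV/3.4641 = 6.935 mV.

6.935 mV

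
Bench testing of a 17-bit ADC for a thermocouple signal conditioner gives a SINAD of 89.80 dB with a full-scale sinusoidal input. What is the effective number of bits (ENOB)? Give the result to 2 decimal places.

(89.80 − 1.76) / 6.02 = 88.04/6.02 = 14.6246 effective bits.

14.62 bits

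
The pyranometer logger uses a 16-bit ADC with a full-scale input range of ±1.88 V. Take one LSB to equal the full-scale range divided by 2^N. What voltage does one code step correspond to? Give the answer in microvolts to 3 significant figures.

57.4 µV

The full-scale span is 1.88 − (-1.88) = 3.76 V.
There are 2^16 = 65536 steps.
LSB = 3.76 V ÷ 2^16 = 3.76/65536 V = 57.4 µV.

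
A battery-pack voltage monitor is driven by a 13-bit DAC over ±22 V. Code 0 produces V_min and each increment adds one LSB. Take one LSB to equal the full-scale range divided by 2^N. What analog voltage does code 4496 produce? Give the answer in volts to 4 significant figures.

Range = 22 − (-22) = 44 V. LSB = 44 V / 2^13.
V_out = V_min + code × LSB = -22 V + 4496 × 44 V / 8192
      = -22 + 24.1484 = 2.14844 V.

2.148 V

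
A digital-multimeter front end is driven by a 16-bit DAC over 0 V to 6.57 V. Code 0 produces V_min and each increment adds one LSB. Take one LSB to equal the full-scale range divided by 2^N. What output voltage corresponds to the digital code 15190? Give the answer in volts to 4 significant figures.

Span = 6.57 V. LSB = 6.57 V / 2^16.
V_out = 0 + 15190 × (6.57/65536) V
      = 0 + 1.52280 = 1.52280 V.

1.523 V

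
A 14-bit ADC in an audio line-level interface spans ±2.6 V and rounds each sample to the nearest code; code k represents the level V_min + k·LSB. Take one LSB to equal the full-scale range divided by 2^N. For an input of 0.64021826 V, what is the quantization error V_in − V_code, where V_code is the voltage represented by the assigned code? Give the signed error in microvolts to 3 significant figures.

Range = 2.6 − (-2.6) = 5.2 V. LSB = 5.2 V / 2^14 ≈ 317.4 µV.
(V_in − V_min)/LSB = (0.64021826 − (-2.6)) × 16384/5.2 = 10209.1800 → nearest code k = 10209.
V_code = V_min + k × range/2^14 = -2.6 + 10209 × 5.2/16384 = 0.64016113281 V.
V_in − V_code = 0.64021826 − (0.64016113281) = +57.1 µV.

+57.1 µV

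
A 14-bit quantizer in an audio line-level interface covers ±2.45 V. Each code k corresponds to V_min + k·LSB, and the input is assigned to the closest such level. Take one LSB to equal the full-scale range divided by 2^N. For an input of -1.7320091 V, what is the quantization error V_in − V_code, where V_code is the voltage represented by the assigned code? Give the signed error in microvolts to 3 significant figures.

The full-scale span is 2.45 − (-2.45) = 4.9 V. LSB = 4.9 V / 2^14 ≈ 299.1 µV.
(-1.7320091 − (-2.45)) / LSB = 0.7179909 × 16384/4.9 = 2400.7271. Nearest integer: k = 2401.
V_code = V_min + k × range/2^14 = -2.45 + 2401 × 4.9/16384 = -1.7319274902 V.
V_in − V_code = -1.7320091 − (-1.7319274902) = −81.6 µV.

−81.6 µV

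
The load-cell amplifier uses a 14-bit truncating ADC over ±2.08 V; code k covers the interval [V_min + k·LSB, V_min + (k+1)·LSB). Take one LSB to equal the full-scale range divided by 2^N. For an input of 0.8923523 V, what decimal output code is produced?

11706

Span: 2.08 V − (-2.08 V) = 4.16 V. LSB = 4.16 V / 2^14 ≈ 253.9 µV.
code = ⌊(V_in − V_min)/LSB⌋ = ⌊(V_in − V_min) × 2^14 / range⌋
     = ⌊(0.8923523 − (-2.08)) × 16384 / 4.16⌋ = ⌊2.9723523 × 16384/4.16⌋
     = ⌊11706.495⌋ = 11706.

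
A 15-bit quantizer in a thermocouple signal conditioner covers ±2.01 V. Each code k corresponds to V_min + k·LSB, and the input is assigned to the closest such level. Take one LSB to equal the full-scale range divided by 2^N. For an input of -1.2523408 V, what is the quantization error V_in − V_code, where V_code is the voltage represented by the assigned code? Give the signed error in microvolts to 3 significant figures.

−16.6 µV

Span: 2.01 V − (-2.01 V) = 4.02 V. LSB = 4.02 V / 2^15 ≈ 122.7 µV.
Position in LSBs: (-1.2523408 − (-2.01)) × 32768/4.02 = 6175.8648; rounding gives k = 6176.
V_code = V_min + k × range/2^15 = -2.01 + 6176 × 4.02/32768 = -1.2523242188 V.
e = -1.2523408 − (-1.2523242188) = −16.6 µV.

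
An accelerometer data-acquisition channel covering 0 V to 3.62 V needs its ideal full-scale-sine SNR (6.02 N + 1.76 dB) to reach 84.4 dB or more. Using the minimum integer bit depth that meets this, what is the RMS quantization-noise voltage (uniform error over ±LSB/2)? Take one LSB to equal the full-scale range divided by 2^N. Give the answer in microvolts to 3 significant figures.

Full-scale range = 3.62 V.
6.02 N + 1.76 ≥ 84.4 gives N ≥ 13.728, so the minimum integer is 14.
LSB = 3.62 V ÷ 2^14 = 3.62/16384 V = 220.95 µV.
V_rms = LSB/√12 = 63.8 µV.

63.8 µV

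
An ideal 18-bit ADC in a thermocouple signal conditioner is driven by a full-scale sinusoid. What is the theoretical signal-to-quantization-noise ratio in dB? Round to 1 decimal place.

110.1 dB

Ideal quantization SNR: 6.02 × 18 + 1.76 dB = 110.1 dB.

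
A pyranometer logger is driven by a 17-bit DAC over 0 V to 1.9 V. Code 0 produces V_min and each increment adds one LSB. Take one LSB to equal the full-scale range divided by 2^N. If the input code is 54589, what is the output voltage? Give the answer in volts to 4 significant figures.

Range is 1.9 V. LSB = 1.9 V / 2^17.
Output = V_min + (54589/131072) × range = 0 + 0.416481 × 1.9 V
      = 0 + 0.791314 = 0.791314 V.

0.7913 V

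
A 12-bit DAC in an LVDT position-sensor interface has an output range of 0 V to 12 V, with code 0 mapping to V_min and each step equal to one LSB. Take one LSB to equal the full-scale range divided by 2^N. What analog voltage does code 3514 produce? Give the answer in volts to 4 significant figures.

V_FS = 12 V. LSB = 12 V / 2^12.
Output = V_min + (3514/4096) × range = 0 + 0.857910 × 12 V
      = 0 V + 10.2949 V = 10.2949 V.

10.29 V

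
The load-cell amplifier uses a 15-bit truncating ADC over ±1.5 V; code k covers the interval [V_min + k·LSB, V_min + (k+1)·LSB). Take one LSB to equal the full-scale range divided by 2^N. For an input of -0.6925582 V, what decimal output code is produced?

8819

Full-scale range = 1.5 V − (-1.5 V) = 3 V. LSB = 3 V / 2^15 ≈ 91.55 µV.
code = ⌊(V_in − V_min)/LSB⌋ = ⌊(V_in − V_min) × 2^15 / range⌋
     = ⌊(-0.6925582 − (-1.5)) × 32768 / 3⌋ = ⌊0.8074418 × 32768/3⌋
     = ⌊8819.418⌋ = 8819.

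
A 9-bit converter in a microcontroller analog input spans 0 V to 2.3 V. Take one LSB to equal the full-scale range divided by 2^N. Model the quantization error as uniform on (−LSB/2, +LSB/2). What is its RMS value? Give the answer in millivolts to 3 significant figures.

Full-scale range = 2.3 V.
LSB = 2.3 V / 2^9 = 4.4922 mV.
RMS of a uniform error over width LSB is LSB/√12 = 1.30 mV.

1.30 mV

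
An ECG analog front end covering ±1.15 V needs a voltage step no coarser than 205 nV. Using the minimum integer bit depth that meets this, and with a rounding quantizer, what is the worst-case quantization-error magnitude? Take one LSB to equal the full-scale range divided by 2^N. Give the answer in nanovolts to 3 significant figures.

68.5 nV

Span: 1.15 V − (-1.15 V) = 2.3 V.
Levels needed ≥ 2.3/205 nV = 1.122e7. 2^24 = 16777216 suffices, so N_min = 24.
LSB = 2.3 V ÷ 2^24 = 2.3/16777216 V = 137.09 nV.
Max error for round-to-nearest is LSB/2 = 68.5 nV.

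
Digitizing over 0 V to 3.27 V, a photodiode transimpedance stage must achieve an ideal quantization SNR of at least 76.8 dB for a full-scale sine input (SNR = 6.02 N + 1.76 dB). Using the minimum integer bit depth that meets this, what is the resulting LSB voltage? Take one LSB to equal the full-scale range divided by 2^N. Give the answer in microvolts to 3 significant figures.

Span = 3.27 V.
Required N = ⌈(76.8 − 1.76)/6.02⌉ = ⌈12.465⌉ = 13.
LSB = 3.27 V / 2^13 = 399 µV.

399 µV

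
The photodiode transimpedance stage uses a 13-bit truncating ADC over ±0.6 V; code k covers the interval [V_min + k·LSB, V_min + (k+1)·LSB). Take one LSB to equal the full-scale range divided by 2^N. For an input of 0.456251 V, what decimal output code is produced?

Span: 0.6 V − (-0.6 V) = 1.2 V. LSB = 1.2 V / 2^13 ≈ 146.5 µV.
(V_in − V_min) × 2^13/range = (0.456251 − (-0.6)) × 8192/1.2 = 7210.673.
Floor → code = 7210.

7210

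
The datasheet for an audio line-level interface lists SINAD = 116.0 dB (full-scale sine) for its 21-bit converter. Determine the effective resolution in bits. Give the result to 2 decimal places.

ENOB = (116.0 − 1.76)/6.02 = 18.9767 bits.

18.98 bits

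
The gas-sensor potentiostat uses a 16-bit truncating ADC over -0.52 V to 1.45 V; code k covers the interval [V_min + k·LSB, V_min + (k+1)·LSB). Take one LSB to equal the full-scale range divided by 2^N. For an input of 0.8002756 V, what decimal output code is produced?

43921

The full-scale span is 1.45 − (-0.52) = 1.97 V. LSB = 1.97 V / 2^16 ≈ 30.06 µV.
V_in − V_min = 0.8002756 − (-0.52) = 1.3202756 V.
Divide by LSB: 1.3202756 × 65536/1.97 = 43921.6151.
Truncating gives code 43921.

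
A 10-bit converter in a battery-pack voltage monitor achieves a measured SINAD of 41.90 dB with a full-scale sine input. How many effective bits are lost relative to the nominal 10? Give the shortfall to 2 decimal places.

3.33 bits

N_eff = (41.90 − 1.76)/6.02 = 6.6678 bits.
Shortfall = 10 − 6.6678 = 3.3322 bits.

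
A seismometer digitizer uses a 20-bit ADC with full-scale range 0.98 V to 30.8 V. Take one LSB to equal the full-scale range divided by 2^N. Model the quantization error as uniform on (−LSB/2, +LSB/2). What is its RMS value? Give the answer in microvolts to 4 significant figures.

8.210 µV

The full-scale span is 30.8 − (0.98) = 29.82 V.
Step size = 29.82/1048576 V = 28.4386 µV.
RMS of a uniform error over width LSB is LSB/√12 = 8.210 µV.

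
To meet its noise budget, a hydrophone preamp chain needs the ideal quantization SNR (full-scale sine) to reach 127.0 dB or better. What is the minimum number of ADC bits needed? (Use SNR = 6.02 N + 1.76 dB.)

21 bits

N ≥ (127.0 − 1.76)/6.02 = 20.804 → N_min = 21.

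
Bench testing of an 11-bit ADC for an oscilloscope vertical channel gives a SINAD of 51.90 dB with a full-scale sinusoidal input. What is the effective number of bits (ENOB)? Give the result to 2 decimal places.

ENOB = (SINAD − 1.76) / 6.02 = (51.90 − 1.76) / 6.02 = 50.14 / 6.02 = 8.3289.

8.33 bits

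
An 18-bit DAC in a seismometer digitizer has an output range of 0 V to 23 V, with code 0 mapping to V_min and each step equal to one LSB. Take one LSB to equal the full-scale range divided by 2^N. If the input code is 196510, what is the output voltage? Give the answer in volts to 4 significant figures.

Span = 23 V. LSB = 23 V / 2^18.
V_out = 0 + 196510 × (23/262144) V
      = 0 + 17.2414 = 17.2414 V.

17.24 V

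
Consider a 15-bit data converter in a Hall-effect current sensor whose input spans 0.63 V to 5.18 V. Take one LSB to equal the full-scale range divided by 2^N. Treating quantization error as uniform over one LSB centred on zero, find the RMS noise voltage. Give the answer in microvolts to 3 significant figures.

Range = 5.18 − (0.63) = 4.55 V.
LSB = 4.55 V ÷ 2^15 = 4.55/32768 V = 138.85 µV.
V_rms = LSB/√12 = 138.85 µV / √12 = 40.1 µV.

40.1 µV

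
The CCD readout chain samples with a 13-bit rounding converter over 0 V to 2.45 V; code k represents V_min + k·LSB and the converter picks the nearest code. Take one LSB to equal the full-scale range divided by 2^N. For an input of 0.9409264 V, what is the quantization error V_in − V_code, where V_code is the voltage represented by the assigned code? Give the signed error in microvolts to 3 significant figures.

+45.1 µV

V_FS = 2.45 V. LSB = 2.45 V / 2^13 ≈ 299.1 µV.
Position in LSBs: (0.9409264 − (0)) × 8192/2.45 = 3146.1506; rounding gives k = 3146.
Reconstructed level: 0 + 3146 × 2.45/8192 V = 0.9408813477 V.
Error = V_in − V_code = 0.9409264 − (0.9408813477) = +45.1 µV.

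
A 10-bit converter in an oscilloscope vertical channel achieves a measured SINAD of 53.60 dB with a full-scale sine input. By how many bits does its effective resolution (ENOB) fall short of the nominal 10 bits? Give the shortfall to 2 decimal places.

Effective bits = (53.60 − 1.76)/6.02 = 8.6113.
Lost resolution: 10 − 8.6113 = 1.3887 bits.

1.39 bits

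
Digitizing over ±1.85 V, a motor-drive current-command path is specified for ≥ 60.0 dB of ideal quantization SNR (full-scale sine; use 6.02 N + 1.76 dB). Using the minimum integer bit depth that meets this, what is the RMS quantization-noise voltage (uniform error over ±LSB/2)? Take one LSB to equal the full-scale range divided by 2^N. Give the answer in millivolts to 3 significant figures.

1.04 mV

Full-scale range = 1.85 V − (-1.85 V) = 3.7 V.
Required N = ⌈(60.0 − 1.76)/6.02⌉ = ⌈9.674⌉ = 10.
LSB = 3.7 V ÷ 2^10 = 3.7/1024 V = 3.6133 mV.
σ_q = LSB/√12 = 3.6133 mV/3.4641 = 1.04 mV.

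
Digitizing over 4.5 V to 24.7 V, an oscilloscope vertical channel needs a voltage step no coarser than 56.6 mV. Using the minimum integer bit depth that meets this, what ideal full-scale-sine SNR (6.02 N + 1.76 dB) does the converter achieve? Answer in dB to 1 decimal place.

Range = 24.7 − (4.5) = 20.2 V.
Levels needed ≥ 20.2/56.6 mV = 356.9. 2^9 = 512 suffices, so N_min = 9.
6.02(9) + 1.76 = 55.94 dB.

55.9 dB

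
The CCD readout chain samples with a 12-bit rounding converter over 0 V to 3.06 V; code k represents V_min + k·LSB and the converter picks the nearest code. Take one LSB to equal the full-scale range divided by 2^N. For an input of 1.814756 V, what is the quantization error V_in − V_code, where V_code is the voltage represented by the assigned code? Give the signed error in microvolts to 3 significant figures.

Range is 3.06 V. LSB = 3.06 V / 2^12 ≈ 0.7471 mV.
(V_in − V_min)/LSB = (1.814756 − (0)) × 4096/3.06 = 2429.1636 → nearest code k = 2429.
Reconstructed level: 0 + 2429 × 3.06/4096 V = 1.814633789 V.
e = 1.814756 − (1.814633789) = +122 µV.

+122 µV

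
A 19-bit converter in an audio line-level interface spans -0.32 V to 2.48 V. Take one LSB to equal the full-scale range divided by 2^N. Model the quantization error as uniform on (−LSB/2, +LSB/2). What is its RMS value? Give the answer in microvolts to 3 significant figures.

Full-scale range = 2.48 V − (-0.32 V) = 2.8 V.
LSB = 2.8 V / 2^19 = 5.3406 µV.
V_rms = LSB/√12 = 5.3406 µV / √12 = 1.54 µV.

1.54 µV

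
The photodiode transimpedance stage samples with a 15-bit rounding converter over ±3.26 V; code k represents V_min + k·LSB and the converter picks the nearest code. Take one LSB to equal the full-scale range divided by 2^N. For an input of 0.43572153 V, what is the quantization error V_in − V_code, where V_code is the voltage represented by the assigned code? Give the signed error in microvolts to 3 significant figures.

Span: 3.26 V − (-3.26 V) = 6.52 V. LSB = 6.52 V / 2^15 ≈ 199.0 µV.
(V_in − V_min)/LSB = (0.43572153 − (-3.26)) × 32768/6.52 = 18573.8348 → nearest code k = 18574.
V_code = -3.26 + (18574/32768) × 6.52 = 0.43575439453 V.
e = 0.43572153 − (0.43575439453) = −32.9 µV.

−32.9 µV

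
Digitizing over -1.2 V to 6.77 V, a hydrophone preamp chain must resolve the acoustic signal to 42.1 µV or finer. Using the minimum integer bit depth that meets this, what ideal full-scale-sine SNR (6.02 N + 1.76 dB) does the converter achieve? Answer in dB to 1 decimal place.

110.1 dB

Full-scale range = 6.77 V − (-1.2 V) = 7.97 V.
Required number of levels: 7.97/42.1 µV = 189310; smallest N with 2^N ≥ that is 18.
6.02(18) + 1.76 = 110.12 dB.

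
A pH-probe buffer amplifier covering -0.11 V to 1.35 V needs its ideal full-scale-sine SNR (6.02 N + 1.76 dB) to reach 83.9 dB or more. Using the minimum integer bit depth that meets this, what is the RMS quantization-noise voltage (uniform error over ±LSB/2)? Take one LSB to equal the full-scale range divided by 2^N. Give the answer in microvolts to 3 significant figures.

25.7 µV

Span: 1.35 V − (-0.11 V) = 1.46 V.
Required N = ⌈(83.9 − 1.76)/6.02⌉ = ⌈13.645⌉ = 14.
Step size = 1.46/16384 V = 89.111 µV.
V_rms = LSB/√12 = 25.7 µV.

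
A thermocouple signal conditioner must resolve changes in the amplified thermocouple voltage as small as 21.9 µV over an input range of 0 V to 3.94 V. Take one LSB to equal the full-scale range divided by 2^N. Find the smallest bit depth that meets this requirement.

Span = 3.94 V.
Levels needed ≥ 3.94/21.9 µV = 179900. 2^18 = 262144 suffices, so N_min = 18.

18 bits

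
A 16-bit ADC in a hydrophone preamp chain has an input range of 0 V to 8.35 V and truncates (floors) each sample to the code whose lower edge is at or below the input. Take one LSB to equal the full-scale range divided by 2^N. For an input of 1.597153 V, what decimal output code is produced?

Range is 8.35 V. LSB = 8.35 V / 2^16 ≈ 127.4 µV.
(V_in − V_min) × 2^16/range = (1.597153 − (0)) × 65536/8.35 = 12535.451.
Floor → code = 12535.

12535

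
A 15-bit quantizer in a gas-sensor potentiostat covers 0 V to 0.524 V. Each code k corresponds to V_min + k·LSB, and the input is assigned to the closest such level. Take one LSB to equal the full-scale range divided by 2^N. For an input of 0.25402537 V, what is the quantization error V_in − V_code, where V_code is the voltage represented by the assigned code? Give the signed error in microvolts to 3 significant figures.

+4.98 µV

Range is 0.524 V. LSB = 0.524 V / 2^15 ≈ 15.99 µV.
(0.25402537 − (0)) / LSB = 0.25402537 × 32768/0.524 = 15885.3117. Nearest integer: k = 15885.
V_code = V_min + k × range/2^15 = 0 + 15885 × 0.524/32768 = 0.25402038574 V.
Error = V_in − V_code = 0.25402537 − (0.25402038574) = +4.98 µV.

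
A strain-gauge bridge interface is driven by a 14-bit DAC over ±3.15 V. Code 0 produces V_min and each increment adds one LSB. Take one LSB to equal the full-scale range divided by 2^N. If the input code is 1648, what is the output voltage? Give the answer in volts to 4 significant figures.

Range = 3.15 − (-3.15) = 6.3 V. LSB = 6.3 V / 2^14.
Output = V_min + (1648/16384) × range = -3.15 + 0.100586 × 6.3 V
      = -3.15 V + 0.633691 V = -2.51631 V.

-2.516 V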